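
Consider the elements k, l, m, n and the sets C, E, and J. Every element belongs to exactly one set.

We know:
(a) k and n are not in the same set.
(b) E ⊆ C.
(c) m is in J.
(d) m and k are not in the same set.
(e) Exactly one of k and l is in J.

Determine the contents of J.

From (c): m ∈ J.
(d): k ∉ J.
(e) (exactly one): l ∈ J.
Suppose n ∉ J: no assignment then satisfies all the clues, so n ∈ J.

J = {l, m, n}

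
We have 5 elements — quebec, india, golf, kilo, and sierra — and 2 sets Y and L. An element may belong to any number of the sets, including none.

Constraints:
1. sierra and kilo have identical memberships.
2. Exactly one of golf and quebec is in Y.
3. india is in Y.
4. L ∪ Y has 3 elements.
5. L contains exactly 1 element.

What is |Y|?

2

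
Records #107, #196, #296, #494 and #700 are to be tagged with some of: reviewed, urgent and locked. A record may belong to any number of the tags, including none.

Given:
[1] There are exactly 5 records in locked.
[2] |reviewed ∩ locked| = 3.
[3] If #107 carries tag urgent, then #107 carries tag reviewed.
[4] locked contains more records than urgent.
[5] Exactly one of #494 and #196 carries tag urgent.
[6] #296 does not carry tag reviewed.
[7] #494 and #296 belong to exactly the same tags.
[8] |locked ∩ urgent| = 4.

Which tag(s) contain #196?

#196: locked, reviewed

From (6): #296 ∉ reviewed.
(1): only 5 candidates remain for locked, so all are in.
(7): #494 matches #296: #494 ∉ reviewed.
Suppose #196 ∉ reviewed: no assignment then satisfies all the clues, so #196 ∈ reviewed.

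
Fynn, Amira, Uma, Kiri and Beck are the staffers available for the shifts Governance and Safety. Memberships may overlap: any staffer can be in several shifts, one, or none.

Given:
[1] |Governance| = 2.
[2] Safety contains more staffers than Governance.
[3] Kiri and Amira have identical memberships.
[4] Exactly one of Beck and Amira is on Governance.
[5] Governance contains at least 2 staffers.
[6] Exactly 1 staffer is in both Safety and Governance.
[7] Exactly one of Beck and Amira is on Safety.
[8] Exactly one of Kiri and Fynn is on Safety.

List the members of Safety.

Safety = {Amira, Kiri, Uma}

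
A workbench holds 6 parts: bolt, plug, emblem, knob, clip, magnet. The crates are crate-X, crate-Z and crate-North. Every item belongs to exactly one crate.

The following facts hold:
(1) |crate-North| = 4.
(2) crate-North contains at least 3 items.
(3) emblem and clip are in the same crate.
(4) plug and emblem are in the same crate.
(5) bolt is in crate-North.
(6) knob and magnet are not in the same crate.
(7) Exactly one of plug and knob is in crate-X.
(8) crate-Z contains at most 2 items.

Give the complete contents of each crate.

crate-X = {knob}; crate-Z = {magnet}; crate-North = {bolt, clip, emblem, plug}

From (5): bolt ∈ crate-North.
Suppose plug ∈ crate-X: no assignment then satisfies all the clues, so plug ∉ crate-X.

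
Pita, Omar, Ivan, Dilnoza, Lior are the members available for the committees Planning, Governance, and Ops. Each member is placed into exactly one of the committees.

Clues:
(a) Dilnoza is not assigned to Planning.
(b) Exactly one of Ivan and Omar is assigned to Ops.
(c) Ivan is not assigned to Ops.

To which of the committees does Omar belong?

From (a): Dilnoza ∉ Planning.
From (c): Ivan ∉ Ops.
(b) (exactly one): Omar ∈ Ops.

Omar: Ops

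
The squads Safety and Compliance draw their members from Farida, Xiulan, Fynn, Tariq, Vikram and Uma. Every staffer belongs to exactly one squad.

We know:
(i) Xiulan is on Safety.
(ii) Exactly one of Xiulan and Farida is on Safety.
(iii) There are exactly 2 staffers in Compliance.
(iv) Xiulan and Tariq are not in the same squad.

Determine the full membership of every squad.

From (i): Xiulan ∈ Safety.
(ii) (exactly one): Farida ∉ Safety.
(iv): Tariq ∉ Safety.
Only one squad left: Farida ∈ Compliance.
Only one squad left: Tariq ∈ Compliance.
(iii): Compliance already has 2, so the rest are out.
Only one squad left: Fynn ∈ Safety.
Only one squad left: Vikram ∈ Safety.
Only one squad left: Uma ∈ Safety.

Safety = {Fynn, Uma, Vikram, Xiulan}; Compliance = {Farida, Tariq}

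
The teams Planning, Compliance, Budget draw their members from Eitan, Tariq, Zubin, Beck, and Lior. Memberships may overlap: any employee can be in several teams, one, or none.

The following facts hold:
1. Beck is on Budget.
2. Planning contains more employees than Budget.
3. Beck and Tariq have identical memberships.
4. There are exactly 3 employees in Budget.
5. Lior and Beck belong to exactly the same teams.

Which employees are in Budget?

From (1): Beck ∈ Budget.
(3): Tariq matches Beck: Tariq ∈ Budget.
(5): Lior matches Beck: Lior ∈ Budget.
(4): Budget already has 3, so the rest are out.

Budget = {Beck, Lior, Tariq}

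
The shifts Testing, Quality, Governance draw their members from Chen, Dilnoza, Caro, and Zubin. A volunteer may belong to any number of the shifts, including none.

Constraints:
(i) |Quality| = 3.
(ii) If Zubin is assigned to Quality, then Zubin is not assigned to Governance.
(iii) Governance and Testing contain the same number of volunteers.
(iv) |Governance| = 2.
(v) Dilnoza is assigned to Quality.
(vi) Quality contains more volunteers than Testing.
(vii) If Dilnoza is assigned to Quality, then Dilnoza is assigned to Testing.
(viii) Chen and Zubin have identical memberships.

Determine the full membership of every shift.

From (v): Dilnoza ∈ Quality.
(vii): Dilnoza ∈ Testing.
Suppose Chen ∈ Testing: no assignment then satisfies all the clues, so Chen ∉ Testing.

Testing = {Caro, Dilnoza}; Quality = {Chen, Dilnoza, Zubin}; Governance = {Caro, Dilnoza}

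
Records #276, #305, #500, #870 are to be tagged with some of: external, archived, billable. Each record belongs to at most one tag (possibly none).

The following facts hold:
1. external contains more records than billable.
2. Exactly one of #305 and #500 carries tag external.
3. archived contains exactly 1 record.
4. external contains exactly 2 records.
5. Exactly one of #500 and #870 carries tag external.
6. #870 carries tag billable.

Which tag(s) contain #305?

#305: archived

From (6): #870 ∈ billable.
(5) (exactly one): #500 ∈ external.
(2) (exactly one): #305 ∉ external.
(4): only 2 candidates remain for external, so all are in.
(3): only 1 candidates remain for archived, so all are in.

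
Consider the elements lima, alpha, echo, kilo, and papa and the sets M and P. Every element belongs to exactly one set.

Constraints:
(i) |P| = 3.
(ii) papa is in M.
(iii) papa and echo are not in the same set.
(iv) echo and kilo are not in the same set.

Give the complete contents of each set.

M = {kilo, papa}; P = {alpha, echo, lima}

From (ii): papa ∈ M.
(iii): echo ∉ M.
Only one set left: echo ∈ P.
(iv): kilo ∉ P.
Only one set left: kilo ∈ M.
(i): only 3 candidates remain for P, so all are in.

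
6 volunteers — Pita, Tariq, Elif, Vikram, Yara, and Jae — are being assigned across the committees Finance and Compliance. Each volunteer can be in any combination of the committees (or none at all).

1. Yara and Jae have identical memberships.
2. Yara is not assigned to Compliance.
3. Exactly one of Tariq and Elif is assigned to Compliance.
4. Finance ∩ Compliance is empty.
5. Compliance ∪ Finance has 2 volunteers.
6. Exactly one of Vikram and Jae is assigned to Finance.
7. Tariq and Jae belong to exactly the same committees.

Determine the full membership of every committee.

Finance = {Vikram}; Compliance = {Elif}

From (2): Yara ∉ Compliance.
(1): Jae matches Yara: Jae ∉ Compliance.
(7): Tariq matches Jae: Tariq ∉ Compliance.
(3) (exactly one): Elif ∈ Compliance.
(4) (disjoint): Elif ∉ Finance.
Suppose Pita ∈ Finance: no assignment then satisfies all the clues, so Pita ∉ Finance.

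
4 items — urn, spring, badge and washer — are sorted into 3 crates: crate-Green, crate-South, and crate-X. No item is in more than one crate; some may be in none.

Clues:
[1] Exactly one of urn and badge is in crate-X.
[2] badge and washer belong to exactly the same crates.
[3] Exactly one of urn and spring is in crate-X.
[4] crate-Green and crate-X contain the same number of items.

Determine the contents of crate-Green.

crate-Green = {spring}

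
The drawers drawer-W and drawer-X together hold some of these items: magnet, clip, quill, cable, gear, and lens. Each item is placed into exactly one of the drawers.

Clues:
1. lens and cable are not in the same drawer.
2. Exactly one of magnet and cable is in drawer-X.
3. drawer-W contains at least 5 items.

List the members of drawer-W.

drawer-W = {clip, gear, lens, magnet, quill}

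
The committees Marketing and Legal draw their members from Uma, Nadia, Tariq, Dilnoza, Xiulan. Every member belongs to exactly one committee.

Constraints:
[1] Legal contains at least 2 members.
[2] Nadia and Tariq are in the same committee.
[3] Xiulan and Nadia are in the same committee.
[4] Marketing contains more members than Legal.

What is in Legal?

Legal = {Dilnoza, Uma}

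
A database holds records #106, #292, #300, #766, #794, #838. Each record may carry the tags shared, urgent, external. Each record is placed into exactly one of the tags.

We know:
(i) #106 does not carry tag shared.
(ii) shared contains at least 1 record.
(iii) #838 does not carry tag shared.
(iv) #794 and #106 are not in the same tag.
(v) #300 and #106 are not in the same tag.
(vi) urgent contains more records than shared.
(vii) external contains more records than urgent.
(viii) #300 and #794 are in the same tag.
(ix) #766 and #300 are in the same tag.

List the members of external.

external = {#300, #766, #794}

From (i): #106 ∉ shared.
From (iii): #838 ∉ shared.
Suppose #106 ∈ external: no assignment then satisfies all the clues, so #106 ∉ external.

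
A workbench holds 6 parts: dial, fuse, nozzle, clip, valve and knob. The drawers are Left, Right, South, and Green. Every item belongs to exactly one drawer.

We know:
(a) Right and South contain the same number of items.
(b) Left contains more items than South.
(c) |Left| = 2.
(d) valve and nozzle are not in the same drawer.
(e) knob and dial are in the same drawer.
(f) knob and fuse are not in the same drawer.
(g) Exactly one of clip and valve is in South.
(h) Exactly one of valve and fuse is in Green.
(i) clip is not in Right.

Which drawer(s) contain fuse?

fuse: Green

From (i): clip ∉ Right.
Suppose fuse ∈ Left: no assignment then satisfies all the clues, so fuse ∉ Left.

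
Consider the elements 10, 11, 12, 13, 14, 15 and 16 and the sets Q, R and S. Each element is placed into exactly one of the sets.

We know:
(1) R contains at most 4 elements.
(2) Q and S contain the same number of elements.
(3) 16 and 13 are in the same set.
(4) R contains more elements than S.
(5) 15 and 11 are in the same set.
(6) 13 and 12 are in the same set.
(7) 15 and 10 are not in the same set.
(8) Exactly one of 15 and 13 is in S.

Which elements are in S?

S = {11, 15}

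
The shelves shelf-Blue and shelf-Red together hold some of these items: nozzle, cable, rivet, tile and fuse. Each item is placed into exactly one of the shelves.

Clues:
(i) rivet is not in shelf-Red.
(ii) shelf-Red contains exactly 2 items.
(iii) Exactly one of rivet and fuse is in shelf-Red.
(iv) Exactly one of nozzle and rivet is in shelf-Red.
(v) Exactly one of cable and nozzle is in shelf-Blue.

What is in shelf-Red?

shelf-Red = {fuse, nozzle}

From (i): rivet ∉ shelf-Red.
(iii) (exactly one): fuse ∈ shelf-Red.
(iv) (exactly one): nozzle ∈ shelf-Red.
(v) (exactly one): cable ∈ shelf-Blue.
Only one shelf left: rivet ∈ shelf-Blue.
(ii): shelf-Red already has 2, so the rest are out.
Only one shelf left: tile ∈ shelf-Blue.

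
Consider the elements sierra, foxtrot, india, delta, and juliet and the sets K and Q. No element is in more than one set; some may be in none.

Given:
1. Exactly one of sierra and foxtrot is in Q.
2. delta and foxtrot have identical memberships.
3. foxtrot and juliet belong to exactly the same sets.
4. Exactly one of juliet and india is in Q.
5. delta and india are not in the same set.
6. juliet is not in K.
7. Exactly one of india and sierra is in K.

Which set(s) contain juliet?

juliet: Q

From (6): juliet ∉ K.
(3): foxtrot matches juliet: foxtrot ∉ K.
(2): delta matches foxtrot: delta ∉ K.
Suppose juliet ∉ Q: no assignment then satisfies all the clues, so juliet ∈ Q.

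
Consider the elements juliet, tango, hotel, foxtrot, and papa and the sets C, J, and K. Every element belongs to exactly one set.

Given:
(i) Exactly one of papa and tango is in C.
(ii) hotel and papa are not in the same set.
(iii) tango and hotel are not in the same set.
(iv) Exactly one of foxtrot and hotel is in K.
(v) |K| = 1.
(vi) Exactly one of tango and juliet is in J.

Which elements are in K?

K = {hotel}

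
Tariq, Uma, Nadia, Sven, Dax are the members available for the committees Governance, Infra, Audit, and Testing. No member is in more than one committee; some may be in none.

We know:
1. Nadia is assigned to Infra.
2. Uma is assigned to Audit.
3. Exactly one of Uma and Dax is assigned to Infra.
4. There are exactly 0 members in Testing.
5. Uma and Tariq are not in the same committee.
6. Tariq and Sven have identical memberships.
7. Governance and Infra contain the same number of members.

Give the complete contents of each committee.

Governance = {Sven, Tariq}; Infra = {Dax, Nadia}; Audit = {Uma}; Testing = {}

From (1): Nadia ∈ Infra.
From (2): Uma ∈ Audit.
(3) (exactly one): Dax ∈ Infra.
(4): Testing already has 0, so the rest are out.
(5): Tariq ∉ Audit.
(6): Sven matches Tariq: Sven ∉ Audit.
Suppose Tariq ∉ Governance: no assignment then satisfies all the clues, so Tariq ∈ Governance.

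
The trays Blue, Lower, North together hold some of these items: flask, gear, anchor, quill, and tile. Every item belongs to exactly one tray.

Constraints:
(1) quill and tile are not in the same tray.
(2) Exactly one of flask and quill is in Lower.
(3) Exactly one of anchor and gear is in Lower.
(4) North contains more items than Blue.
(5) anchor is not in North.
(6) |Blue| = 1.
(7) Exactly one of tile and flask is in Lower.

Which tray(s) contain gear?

gear: North

From (5): anchor ∉ North.
Suppose gear ∈ Blue: no assignment then satisfies all the clues, so gear ∉ Blue.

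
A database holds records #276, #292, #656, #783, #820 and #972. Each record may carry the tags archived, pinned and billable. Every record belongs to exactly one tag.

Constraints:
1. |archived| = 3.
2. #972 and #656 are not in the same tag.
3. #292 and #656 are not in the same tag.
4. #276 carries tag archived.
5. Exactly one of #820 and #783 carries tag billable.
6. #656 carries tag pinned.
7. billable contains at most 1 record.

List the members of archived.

archived = {#276, #292, #972}

From (4): #276 ∈ archived.
From (6): #656 ∈ pinned.
(2): #972 ∉ pinned.
(3): #292 ∉ pinned.
Suppose #292 ∉ archived: no assignment then satisfies all the clues, so #292 ∈ archived.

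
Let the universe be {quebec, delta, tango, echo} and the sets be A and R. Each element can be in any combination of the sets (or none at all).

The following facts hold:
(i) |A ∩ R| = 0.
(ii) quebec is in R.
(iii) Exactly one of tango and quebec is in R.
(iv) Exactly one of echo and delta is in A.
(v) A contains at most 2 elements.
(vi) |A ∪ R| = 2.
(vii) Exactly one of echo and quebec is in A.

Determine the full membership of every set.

A = {echo}; R = {quebec}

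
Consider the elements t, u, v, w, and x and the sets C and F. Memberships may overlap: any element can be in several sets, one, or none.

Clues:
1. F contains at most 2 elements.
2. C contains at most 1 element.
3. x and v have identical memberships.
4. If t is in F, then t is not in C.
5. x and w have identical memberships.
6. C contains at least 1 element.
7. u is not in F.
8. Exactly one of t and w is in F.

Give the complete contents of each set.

C = {u}; F = {t}

From (7): u ∉ F.
Suppose t ∈ C: no assignment then satisfies all the clues, so t ∉ C.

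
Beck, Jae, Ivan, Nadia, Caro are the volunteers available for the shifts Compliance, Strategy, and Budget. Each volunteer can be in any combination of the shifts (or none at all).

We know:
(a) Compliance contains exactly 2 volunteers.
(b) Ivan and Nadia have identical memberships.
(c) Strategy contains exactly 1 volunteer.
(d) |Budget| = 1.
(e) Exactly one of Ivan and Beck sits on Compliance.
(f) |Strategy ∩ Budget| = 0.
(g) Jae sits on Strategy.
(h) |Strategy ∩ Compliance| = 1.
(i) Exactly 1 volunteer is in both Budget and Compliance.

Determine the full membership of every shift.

Compliance = {Beck, Jae}; Strategy = {Jae}; Budget = {Beck}

From (g): Jae ∈ Strategy.
(c): Strategy already has 1, so the rest are out.
Suppose Beck ∉ Compliance: no assignment then satisfies all the clues, so Beck ∈ Compliance.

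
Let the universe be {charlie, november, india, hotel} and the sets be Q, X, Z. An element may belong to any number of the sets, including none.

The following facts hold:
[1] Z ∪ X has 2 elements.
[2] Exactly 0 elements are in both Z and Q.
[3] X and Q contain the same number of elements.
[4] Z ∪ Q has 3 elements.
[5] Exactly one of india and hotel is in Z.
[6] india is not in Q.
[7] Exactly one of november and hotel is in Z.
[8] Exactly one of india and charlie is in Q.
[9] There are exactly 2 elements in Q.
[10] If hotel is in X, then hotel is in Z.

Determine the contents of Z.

From (6): india ∉ Q.
(8) (exactly one): charlie ∈ Q.
Suppose charlie ∈ Z: no assignment then satisfies all the clues, so charlie ∉ Z.

Z = {hotel}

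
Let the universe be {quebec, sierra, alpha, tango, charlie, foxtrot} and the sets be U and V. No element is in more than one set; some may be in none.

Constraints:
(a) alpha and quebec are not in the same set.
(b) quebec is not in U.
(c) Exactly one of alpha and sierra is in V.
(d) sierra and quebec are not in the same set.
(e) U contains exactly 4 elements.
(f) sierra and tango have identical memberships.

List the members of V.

V = {alpha}

From (b): quebec ∉ U.
Suppose quebec ∈ V: no assignment then satisfies all the clues, so quebec ∉ V.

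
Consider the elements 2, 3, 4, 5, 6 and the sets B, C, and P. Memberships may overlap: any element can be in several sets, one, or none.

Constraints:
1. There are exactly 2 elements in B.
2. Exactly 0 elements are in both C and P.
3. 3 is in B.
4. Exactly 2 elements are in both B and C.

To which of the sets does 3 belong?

3: B, C

From (3): 3 ∈ B.
Suppose 3 ∉ C: no assignment then satisfies all the clues, so 3 ∈ C.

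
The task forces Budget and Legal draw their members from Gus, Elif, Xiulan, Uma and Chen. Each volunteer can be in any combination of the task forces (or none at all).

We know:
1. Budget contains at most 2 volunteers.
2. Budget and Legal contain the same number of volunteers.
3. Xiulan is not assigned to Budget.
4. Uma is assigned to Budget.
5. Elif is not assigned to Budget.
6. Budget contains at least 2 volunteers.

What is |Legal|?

2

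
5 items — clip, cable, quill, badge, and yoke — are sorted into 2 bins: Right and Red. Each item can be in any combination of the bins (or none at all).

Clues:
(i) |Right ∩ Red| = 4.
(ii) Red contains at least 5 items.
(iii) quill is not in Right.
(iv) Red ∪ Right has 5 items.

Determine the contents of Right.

From (iii): quill ∉ Right.
(ii): only 5 candidates remain for Red, so all are in.
Suppose clip ∉ Right: no assignment then satisfies all the clues, so clip ∈ Right.

Right = {badge, cable, clip, yoke}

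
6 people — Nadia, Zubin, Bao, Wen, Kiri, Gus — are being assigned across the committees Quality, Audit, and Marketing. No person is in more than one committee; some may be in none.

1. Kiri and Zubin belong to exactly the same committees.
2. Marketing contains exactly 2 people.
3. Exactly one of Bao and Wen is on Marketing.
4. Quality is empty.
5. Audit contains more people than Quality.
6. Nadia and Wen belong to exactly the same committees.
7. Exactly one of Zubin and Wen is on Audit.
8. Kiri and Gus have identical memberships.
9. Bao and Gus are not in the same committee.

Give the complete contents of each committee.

Quality = {}; Audit = {Gus, Kiri, Zubin}; Marketing = {Nadia, Wen}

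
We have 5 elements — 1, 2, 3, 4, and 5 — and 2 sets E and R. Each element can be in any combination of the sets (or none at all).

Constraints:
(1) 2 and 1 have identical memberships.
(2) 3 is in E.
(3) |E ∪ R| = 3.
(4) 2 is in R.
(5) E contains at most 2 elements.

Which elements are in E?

E = {3}

From (2): 3 ∈ E.
From (4): 2 ∈ R.
(1): 1 matches 2: 1 ∈ R.
Suppose 1 ∈ E: no assignment then satisfies all the clues, so 1 ∉ E.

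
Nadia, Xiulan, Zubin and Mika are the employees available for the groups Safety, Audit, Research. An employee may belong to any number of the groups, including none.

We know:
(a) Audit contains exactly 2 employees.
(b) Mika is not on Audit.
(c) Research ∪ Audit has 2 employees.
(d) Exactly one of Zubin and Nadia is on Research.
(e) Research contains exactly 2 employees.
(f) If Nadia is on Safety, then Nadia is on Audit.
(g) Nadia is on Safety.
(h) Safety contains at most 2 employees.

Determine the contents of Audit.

Audit = {Nadia, Xiulan}

From (b): Mika ∉ Audit.
From (g): Nadia ∈ Safety.
(f): Nadia ∈ Audit.
Suppose Xiulan ∉ Audit: no assignment then satisfies all the clues, so Xiulan ∈ Audit.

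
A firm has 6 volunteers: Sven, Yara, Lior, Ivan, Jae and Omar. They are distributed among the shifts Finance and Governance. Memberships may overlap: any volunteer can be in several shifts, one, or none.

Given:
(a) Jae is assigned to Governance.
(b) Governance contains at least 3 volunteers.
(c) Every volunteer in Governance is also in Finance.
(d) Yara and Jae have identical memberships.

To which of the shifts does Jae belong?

Jae: Finance, Governance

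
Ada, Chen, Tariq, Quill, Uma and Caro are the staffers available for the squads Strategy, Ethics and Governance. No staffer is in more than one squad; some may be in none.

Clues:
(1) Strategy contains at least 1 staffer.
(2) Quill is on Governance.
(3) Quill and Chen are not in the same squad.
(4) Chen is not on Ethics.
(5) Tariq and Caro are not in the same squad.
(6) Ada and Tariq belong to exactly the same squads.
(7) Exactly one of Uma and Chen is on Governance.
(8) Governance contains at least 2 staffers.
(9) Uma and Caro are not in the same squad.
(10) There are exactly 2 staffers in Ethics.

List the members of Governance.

Governance = {Quill, Uma}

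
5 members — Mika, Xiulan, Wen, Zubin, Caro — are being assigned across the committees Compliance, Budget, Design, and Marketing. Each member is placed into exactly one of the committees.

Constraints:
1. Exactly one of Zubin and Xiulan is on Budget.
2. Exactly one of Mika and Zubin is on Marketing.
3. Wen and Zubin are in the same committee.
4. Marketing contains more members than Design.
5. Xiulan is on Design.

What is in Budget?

From (5): Xiulan ∈ Design.
(1) (exactly one): Zubin ∈ Budget.
(2) (exactly one): Mika ∈ Marketing.
(3): Wen matches Zubin: Wen ∉ Compliance.
(3): Wen matches Zubin: Wen ∈ Budget.
Suppose Caro ∈ Budget: no assignment then satisfies all the clues, so Caro ∉ Budget.

Budget = {Wen, Zubin}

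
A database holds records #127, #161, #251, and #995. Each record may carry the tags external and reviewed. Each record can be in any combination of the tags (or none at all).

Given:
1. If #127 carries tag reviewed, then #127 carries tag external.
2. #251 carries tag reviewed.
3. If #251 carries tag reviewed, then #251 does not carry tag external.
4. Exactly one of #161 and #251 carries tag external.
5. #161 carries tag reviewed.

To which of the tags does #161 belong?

#161: external, reviewed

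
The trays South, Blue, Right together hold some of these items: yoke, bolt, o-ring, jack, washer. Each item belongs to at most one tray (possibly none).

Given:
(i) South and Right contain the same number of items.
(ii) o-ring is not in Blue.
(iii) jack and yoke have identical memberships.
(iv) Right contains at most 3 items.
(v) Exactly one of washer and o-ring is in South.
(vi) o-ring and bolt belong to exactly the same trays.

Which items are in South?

South = {bolt, o-ring}

From (ii): o-ring ∉ Blue.
(vi): bolt matches o-ring: bolt ∉ Blue.
Suppose yoke ∈ South: no assignment then satisfies all the clues, so yoke ∉ South.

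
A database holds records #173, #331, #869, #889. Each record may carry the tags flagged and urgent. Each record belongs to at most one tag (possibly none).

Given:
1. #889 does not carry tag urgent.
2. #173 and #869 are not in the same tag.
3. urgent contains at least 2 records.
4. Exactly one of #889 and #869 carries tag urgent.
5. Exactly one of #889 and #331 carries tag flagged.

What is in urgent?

urgent = {#331, #869}

From (1): #889 ∉ urgent.
(4) (exactly one): #869 ∈ urgent.
(2): #173 ∉ urgent.
(3): only 2 candidates remain for urgent, so all are in.
(5) (exactly one): #889 ∈ flagged.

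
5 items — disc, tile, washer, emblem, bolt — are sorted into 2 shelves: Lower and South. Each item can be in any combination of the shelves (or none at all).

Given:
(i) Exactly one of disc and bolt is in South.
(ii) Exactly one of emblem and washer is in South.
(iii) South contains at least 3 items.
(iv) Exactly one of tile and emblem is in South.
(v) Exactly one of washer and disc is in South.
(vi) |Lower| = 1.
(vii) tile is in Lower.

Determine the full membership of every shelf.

Lower = {tile}; South = {bolt, tile, washer}

From (vii): tile ∈ Lower.
(vi): Lower already has 1, so the rest are out.
Suppose disc ∈ South: no assignment then satisfies all the clues, so disc ∉ South.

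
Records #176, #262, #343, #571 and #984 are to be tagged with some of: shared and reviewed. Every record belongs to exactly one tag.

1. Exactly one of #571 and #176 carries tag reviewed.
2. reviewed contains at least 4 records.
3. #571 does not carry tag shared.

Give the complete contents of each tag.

shared = {#176}; reviewed = {#262, #343, #571, #984}

From (3): #571 ∉ shared.
Only one tag left: #571 ∈ reviewed.
(1) (exactly one): #176 ∉ reviewed.
(2): only 4 candidates remain for reviewed, so all are in.
Only one tag left: #176 ∈ shared.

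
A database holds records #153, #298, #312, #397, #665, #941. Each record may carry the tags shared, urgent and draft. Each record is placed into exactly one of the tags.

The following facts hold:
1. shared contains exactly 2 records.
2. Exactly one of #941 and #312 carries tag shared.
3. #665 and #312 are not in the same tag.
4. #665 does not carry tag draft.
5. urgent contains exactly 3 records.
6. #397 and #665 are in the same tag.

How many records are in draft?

1

From (4): #665 ∉ draft.
(6): #397 matches #665: #397 ∉ draft.
Suppose #312 ∈ urgent: no assignment then satisfies all the clues, so #312 ∉ urgent.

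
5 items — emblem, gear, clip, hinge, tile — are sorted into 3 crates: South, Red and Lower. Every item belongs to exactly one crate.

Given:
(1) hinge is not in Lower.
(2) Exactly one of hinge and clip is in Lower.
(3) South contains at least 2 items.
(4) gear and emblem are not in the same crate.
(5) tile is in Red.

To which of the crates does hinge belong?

hinge: South

From (1): hinge ∉ Lower.
From (5): tile ∈ Red.
(2) (exactly one): clip ∈ Lower.
Suppose hinge ∉ South: no assignment then satisfies all the clues, so hinge ∈ South.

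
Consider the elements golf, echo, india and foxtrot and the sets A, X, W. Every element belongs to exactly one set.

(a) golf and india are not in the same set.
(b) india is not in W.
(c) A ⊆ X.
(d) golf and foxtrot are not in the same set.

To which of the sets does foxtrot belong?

From (b): india ∉ W.
Suppose foxtrot ∈ A: no assignment then satisfies all the clues, so foxtrot ∉ A.

foxtrot: X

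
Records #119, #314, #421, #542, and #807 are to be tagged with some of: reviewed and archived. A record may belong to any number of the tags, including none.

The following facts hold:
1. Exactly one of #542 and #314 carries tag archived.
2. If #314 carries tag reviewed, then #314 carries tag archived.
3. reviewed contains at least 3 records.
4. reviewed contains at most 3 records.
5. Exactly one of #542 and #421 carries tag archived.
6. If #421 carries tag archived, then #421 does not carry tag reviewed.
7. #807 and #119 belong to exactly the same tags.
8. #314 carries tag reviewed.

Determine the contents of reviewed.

reviewed = {#119, #314, #807}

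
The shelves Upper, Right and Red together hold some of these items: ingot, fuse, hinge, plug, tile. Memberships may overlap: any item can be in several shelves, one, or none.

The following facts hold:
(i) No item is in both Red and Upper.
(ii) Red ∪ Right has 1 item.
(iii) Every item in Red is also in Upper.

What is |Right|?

1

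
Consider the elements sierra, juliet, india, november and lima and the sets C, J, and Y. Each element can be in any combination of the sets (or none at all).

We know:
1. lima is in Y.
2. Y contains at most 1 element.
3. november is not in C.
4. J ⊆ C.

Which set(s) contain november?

From (1): lima ∈ Y.
From (3): november ∉ C.
(2): Y already has 1, so the rest are out.
(4) contrapositive: november ∉ J.

november: none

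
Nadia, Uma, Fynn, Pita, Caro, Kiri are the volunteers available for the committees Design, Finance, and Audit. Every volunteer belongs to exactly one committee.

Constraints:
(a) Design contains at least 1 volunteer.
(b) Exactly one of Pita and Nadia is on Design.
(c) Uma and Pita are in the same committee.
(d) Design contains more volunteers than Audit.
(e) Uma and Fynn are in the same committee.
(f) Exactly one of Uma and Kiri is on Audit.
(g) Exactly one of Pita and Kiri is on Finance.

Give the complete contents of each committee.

Design = {Caro, Nadia}; Finance = {Fynn, Pita, Uma}; Audit = {Kiri}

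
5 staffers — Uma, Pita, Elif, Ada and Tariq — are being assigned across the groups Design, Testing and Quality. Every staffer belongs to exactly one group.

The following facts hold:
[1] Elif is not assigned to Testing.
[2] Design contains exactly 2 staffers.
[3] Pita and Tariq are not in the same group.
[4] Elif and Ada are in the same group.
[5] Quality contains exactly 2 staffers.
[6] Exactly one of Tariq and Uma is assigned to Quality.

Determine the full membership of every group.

Design = {Ada, Elif}; Testing = {Tariq}; Quality = {Pita, Uma}

From (1): Elif ∉ Testing.
(4): Ada matches Elif: Ada ∉ Testing.
Suppose Uma ∈ Design: no assignment then satisfies all the clues, so Uma ∉ Design.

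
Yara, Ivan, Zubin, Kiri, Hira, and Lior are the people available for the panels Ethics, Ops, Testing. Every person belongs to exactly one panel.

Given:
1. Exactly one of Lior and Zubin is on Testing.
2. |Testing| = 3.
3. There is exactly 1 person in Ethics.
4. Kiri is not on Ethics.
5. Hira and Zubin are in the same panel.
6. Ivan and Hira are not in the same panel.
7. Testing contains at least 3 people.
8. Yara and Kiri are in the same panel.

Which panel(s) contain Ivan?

From (4): Kiri ∉ Ethics.
(8): Yara matches Kiri: Yara ∉ Ethics.
Suppose Ivan ∉ Ethics: no assignment then satisfies all the clues, so Ivan ∈ Ethics.

Ivan: Ethics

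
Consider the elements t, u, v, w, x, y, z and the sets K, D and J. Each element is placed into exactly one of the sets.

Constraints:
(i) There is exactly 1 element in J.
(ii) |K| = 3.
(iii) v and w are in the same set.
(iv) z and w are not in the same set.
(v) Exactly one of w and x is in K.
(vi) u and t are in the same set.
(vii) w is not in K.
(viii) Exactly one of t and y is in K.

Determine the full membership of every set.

From (vii): w ∉ K.
(iii): v matches w: v ∉ K.
(v) (exactly one): x ∈ K.
Suppose t ∉ K: no assignment then satisfies all the clues, so t ∈ K.

K = {t, u, x}; D = {v, w, y}; J = {z}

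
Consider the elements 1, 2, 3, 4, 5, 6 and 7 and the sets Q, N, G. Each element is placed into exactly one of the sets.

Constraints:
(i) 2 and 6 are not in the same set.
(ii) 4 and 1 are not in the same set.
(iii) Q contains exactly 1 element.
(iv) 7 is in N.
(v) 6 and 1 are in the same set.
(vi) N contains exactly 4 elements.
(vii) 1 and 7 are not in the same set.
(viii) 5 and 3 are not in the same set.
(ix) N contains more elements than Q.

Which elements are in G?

G = {1, 6}

From (iv): 7 ∈ N.
(vii): 1 ∉ N.
(v): 6 matches 1: 6 ∉ N.
Suppose 1 ∉ G: no assignment then satisfies all the clues, so 1 ∈ G.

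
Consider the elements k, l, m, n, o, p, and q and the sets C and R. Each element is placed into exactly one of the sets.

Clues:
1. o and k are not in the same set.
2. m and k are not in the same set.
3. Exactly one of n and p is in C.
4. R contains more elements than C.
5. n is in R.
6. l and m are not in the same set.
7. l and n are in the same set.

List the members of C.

From (5): n ∈ R.
(3) (exactly one): p ∈ C.
(7): l matches n: l ∉ C.
(7): l matches n: l ∈ R.
(6): m ∉ R.
Only one set left: m ∈ C.
(2): k ∉ C.
Only one set left: k ∈ R.
(1): o ∉ R.
Only one set left: o ∈ C.
Suppose q ∈ C: no assignment then satisfies all the clues, so q ∉ C.

C = {m, o, p}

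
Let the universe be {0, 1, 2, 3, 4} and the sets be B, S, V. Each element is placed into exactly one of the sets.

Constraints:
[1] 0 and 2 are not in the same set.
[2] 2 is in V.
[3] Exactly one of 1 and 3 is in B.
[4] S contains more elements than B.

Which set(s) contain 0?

From (2): 2 ∈ V.
(1): 0 ∉ V.
Suppose 0 ∈ B: no assignment then satisfies all the clues, so 0 ∉ B.

0: S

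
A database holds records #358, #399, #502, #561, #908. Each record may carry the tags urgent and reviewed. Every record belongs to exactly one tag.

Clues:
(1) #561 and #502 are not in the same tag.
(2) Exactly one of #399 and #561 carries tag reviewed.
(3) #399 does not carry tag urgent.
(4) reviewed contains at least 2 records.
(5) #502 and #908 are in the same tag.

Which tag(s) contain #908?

#908: reviewed

From (3): #399 ∉ urgent.
Only one tag left: #399 ∈ reviewed.
(2) (exactly one): #561 ∉ reviewed.
Only one tag left: #561 ∈ urgent.
(1): #502 ∉ urgent.
(5): #908 matches #502: #908 ∉ urgent.
Only one tag left: #502 ∈ reviewed.
Only one tag left: #908 ∈ reviewed.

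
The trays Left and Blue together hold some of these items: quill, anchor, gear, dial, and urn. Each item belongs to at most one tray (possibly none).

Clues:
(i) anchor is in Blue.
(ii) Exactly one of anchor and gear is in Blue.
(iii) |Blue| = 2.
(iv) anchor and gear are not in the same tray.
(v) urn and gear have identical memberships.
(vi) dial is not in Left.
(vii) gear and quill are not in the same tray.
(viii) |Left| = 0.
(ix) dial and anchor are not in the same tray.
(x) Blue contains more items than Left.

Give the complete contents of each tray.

Left = {}; Blue = {anchor, quill}

From (i): anchor ∈ Blue.
From (vi): dial ∉ Left.
(ii) (exactly one): gear ∉ Blue.
(v): urn matches gear: urn ∉ Blue.
(viii): Left already has 0, so the rest are out.
(ix): dial ∉ Blue.
(iii): only 2 candidates remain for Blue, so all are in.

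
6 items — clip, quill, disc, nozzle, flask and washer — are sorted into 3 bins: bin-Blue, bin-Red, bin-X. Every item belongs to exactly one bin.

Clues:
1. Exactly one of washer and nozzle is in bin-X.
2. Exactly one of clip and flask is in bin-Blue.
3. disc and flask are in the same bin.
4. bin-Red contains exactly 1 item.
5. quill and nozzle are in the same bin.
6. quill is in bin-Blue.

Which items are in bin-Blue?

From (6): quill ∈ bin-Blue.
(5): nozzle matches quill: nozzle ∈ bin-Blue.
(1) (exactly one): washer ∈ bin-X.
Suppose clip ∈ bin-Blue: no assignment then satisfies all the clues, so clip ∉ bin-Blue.

bin-Blue = {disc, flask, nozzle, quill}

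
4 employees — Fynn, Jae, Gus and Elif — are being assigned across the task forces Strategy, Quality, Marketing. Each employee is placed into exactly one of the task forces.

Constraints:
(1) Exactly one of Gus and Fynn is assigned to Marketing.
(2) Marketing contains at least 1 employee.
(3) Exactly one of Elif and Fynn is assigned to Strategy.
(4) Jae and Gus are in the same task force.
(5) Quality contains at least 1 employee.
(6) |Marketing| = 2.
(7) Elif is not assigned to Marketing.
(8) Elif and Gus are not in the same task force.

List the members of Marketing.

Marketing = {Gus, Jae}

From (7): Elif ∉ Marketing.
Suppose Fynn ∈ Marketing: no assignment then satisfies all the clues, so Fynn ∉ Marketing.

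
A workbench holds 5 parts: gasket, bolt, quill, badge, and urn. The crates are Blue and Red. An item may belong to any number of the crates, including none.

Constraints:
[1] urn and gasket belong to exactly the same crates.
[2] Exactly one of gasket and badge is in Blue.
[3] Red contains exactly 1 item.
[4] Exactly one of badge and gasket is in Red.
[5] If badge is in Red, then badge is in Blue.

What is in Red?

Red = {badge}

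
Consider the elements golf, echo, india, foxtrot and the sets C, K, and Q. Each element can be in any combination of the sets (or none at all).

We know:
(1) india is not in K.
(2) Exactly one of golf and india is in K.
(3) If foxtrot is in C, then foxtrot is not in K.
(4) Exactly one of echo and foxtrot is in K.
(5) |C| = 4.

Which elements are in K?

From (1): india ∉ K.
(2) (exactly one): golf ∈ K.
(5): only 4 candidates remain for C, so all are in.
(3): foxtrot ∉ K.
(4) (exactly one): echo ∈ K.

K = {echo, golf}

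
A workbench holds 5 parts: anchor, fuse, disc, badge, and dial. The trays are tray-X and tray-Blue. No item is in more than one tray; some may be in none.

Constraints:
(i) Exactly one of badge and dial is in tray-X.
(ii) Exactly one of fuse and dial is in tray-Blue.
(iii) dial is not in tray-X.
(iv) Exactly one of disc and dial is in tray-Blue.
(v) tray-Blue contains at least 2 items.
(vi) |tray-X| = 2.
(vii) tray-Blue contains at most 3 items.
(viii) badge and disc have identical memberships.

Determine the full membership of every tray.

tray-X = {badge, disc}; tray-Blue = {anchor, dial}

From (iii): dial ∉ tray-X.
(i) (exactly one): badge ∈ tray-X.
(viii): disc matches badge: disc ∈ tray-X.
(iv) (exactly one): dial ∈ tray-Blue.
(vi): tray-X already has 2, so the rest are out.
(ii) (exactly one): fuse ∉ tray-Blue.
(v): only 2 candidates remain for tray-Blue, so all are in.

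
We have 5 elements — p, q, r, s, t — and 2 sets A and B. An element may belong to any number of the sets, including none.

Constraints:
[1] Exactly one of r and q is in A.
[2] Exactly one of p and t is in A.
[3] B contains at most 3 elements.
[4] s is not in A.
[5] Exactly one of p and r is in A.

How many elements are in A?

2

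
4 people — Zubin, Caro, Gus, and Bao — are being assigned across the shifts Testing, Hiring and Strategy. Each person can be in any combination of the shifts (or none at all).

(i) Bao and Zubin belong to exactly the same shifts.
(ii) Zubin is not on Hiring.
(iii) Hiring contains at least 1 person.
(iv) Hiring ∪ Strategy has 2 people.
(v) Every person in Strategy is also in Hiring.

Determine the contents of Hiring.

Hiring = {Caro, Gus}

From (ii): Zubin ∉ Hiring.
(i): Bao matches Zubin: Bao ∉ Hiring.
(v) contrapositive: Zubin ∉ Strategy.
(v) contrapositive: Bao ∉ Strategy.
Suppose Caro ∉ Hiring: no assignment then satisfies all the clues, so Caro ∈ Hiring.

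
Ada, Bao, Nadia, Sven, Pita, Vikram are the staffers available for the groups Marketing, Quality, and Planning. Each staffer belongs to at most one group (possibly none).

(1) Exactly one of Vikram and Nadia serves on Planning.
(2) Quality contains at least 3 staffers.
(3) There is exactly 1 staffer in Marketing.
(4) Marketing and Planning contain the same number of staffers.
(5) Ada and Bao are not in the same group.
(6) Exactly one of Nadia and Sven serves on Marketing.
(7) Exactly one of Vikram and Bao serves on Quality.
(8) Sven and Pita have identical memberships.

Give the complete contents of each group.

Marketing = {Nadia}; Quality = {Bao, Pita, Sven}; Planning = {Vikram}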